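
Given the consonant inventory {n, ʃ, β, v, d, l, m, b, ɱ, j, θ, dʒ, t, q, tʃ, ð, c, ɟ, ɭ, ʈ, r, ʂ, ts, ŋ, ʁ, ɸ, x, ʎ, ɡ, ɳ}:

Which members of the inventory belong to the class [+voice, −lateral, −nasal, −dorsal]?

The [+voice] segments are /n, β, v, d, l, m, b, ɱ, j, dʒ, ð, ɟ, ɭ, r, ŋ, ʁ, ʎ, ɡ, ɳ/.
Within that set, [−lateral] gives /n, β, v, d, m, b, ɱ, j, dʒ, ð, ɟ, r, ŋ, ʁ, ɡ, ɳ/.
Intersecting with [−nasal] gives /β, v, d, b, j, dʒ, ð, ɟ, r, ʁ, ɡ/.
Intersecting with [−dorsal] leaves /β, v, d, b, dʒ, ð, r/.

β, v, d, b, dʒ, ð, r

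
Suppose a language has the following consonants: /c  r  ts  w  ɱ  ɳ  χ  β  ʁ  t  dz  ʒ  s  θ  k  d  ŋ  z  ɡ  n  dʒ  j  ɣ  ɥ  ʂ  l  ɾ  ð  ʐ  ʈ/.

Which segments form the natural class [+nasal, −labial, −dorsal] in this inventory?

Checking each segment against [+nasal], [−labial], [−dorsal]: /ɳ/ (retroflex nasal), /n/ (alveolar nasal) satisfy every feature; every other segment in the inventory fails at least one.

ɳ, n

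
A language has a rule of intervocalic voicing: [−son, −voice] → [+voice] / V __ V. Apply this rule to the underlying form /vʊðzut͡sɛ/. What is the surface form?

[vʊðzud͡zɛ]

The only segment in the rule's environment that also matches [−son, −voice] is /t͡s/. Applying [+voice] turns the voiceless alveolar affricate into /d͡z/ (voiced alveolar affricate), giving [vʊðzud͡zɛ].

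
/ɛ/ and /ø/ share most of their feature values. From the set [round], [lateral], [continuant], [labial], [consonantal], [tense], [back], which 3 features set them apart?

The two segments share [−lateral], [+continuant], [−consonantal], [−back]. The only features from the list on which they differ: /ɛ/ is [−labial] while /ø/ is [+labial]; /ɛ/ is [−round] while /ø/ is [+round]; /ɛ/ is [−tense] while /ø/ is [+tense].

[labial], [round], [tense]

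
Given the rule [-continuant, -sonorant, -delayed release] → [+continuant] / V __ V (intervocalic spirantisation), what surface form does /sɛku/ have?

[sɛxu]

/k/ satisfies [-continuant, -sonorant, -delayed release] and sits in V __ V. The [+continuant] counterpart of the voiceless velar stop is /x/. Other segments in /sɛku/ either fail the structural description or are not in the environment, so the surface form is [sɛxu].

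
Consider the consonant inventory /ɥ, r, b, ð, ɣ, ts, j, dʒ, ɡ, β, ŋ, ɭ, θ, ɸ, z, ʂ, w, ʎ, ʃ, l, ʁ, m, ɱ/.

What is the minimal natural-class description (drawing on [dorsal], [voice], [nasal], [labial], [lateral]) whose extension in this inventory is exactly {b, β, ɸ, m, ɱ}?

/b, β, ɸ, m, ɱ/ are all [+labial], [-dorsal], and no other segment in the inventory matches both values. Dropping any one of them over-generates: [-dorsal] alone would also admit /r, ð, ts, dʒ, …/; [+labial] alone would also admit /ɥ, w/. No other single listed feature picks out exactly this set either, so fewer than two features will not do.

[+labial, -dorsal]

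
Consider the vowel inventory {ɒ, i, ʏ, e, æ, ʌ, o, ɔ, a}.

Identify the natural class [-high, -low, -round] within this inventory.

Eliminate segments failing any feature: /ɒ, æ, a/ are [+low]; /i, ʏ/ are [+high]; /o, ɔ/ are [+round]. The remaining /e, ʌ/ satisfy [-high], [-low], [-round].

e, ʌ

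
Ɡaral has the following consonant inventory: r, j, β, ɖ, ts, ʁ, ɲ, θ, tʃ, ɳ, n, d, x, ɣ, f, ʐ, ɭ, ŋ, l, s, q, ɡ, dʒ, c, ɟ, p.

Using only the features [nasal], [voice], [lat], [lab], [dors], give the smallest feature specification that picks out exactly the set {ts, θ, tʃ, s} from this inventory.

[−voice, −lab, −dors]

Every target segment is [−voice], [−labial], [−dorsal]; each remaining inventory member fails at least one of these. Each conjunct is needed — [−labial, −dorsal] alone would also admit /r, ɖ, ɳ, n, …/; [−voice, −dorsal] alone would also admit /f, p/; [−voice, −labial] alone would also admit /x, q, c/ — and no other combination of two listed features has exactly this extension, so three is the minimum.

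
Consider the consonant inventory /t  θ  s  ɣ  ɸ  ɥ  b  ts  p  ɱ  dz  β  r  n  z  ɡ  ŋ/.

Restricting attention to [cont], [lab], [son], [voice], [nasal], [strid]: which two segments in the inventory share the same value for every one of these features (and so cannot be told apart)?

n, ŋ

On the given features, /n/ and /ŋ/ have an identical profile: [-continuant], [-labial], [+sonorant], [+voice], [+nasal], [-strident]. No other two segments in the inventory coincide on all 6 features. (They do differ in [coronal] and [dorsal], which are not among the given features.)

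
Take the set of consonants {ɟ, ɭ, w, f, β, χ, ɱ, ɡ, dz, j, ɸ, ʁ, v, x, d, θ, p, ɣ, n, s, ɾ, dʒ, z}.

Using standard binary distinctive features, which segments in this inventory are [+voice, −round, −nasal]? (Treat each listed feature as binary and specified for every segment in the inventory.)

ɟ, ɭ, β, ɡ, dz, j, ʁ, v, d, ɣ, ɾ, dʒ, z

Eliminate segments failing any feature: /w/ is [+round]; /f, χ, ɸ, x, θ, p, s/ are [−voice]; /ɱ, n/ are [+nasal]. The remaining /ɟ, ɭ, β, ɡ, dz, j, ʁ, v, d, ɣ, ɾ, dʒ, z/ satisfy [+voice], [−round], [−nasal].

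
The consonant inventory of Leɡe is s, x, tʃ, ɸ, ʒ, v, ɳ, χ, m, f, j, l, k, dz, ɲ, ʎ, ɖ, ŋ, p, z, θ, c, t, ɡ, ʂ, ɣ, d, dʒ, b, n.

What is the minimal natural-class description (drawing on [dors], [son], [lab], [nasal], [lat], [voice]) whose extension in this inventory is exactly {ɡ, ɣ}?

Every target segment is [-sonorant], [+voice], [+dorsal]; each remaining inventory member fails at least one of these. Each conjunct is needed — [+voice, +dorsal] alone would also admit /j, ɲ, ʎ, ŋ/; [-sonorant, +dorsal] alone would also admit /x, χ, k, c/; [-sonorant, +voice] alone would also admit /ʒ, v, dz, ɖ, …/ — and no other combination of two listed features has exactly this extension, so three is the minimum.

[-son, +voice, +dors]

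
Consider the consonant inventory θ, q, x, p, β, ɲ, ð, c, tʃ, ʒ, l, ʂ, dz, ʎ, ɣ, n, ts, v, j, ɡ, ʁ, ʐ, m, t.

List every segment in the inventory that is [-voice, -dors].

θ, p, tʃ, ʂ, ts, t

Eliminate segments failing any feature: /q, x, c/ are [+dorsal]; /β, ɲ, ð, ʒ, l, dz, ʎ, ɣ, n, v, j, ɡ, ʁ, ʐ, m/ are [+voice]. The remaining /θ, p, tʃ, ʂ, ts, t/ satisfy [-voice], [-dorsal].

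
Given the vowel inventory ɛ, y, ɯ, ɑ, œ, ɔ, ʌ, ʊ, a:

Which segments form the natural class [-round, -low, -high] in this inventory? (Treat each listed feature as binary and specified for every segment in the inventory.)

Among the inventory, the [-round] segments are /ɛ, ɯ, ɑ, ʌ, a/.
Then [-low] gives /ɛ, ɯ, ʌ/.
Of those, [-high] leaves /ɛ, ʌ/.

ɛ, ʌ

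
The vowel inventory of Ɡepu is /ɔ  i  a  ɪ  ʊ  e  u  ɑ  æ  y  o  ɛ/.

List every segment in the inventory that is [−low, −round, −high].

e, ɛ

Checking each segment against [−low], [−round], [−high]: /e/ (mid front unrounded tense vowel), /ɛ/ (mid front unrounded lax vowel) satisfy every feature; every other segment in the inventory fails at least one.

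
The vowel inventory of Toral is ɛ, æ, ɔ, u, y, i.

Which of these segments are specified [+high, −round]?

Eliminate segments failing any feature: /ɛ, æ, ɔ/ are [−high]; /u, y/ are [+round]. The remaining /i/ satisfy [+high], [−round].

i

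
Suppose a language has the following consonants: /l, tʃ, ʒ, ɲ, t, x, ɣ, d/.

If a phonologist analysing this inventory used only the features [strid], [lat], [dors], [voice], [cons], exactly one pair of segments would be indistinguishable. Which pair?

/ɣ/ (voiced velar fricative) and /ɲ/ (palatal nasal) are both [−strident], [−lateral], [+dorsal], [+voice], [+consonantal], so none of the listed features separates them. (They do differ in [sonorant], [nasal], [continuant] and [back], which are not among the given features.) Every other pair in the inventory differs on at least one listed feature.

ɣ, ɲ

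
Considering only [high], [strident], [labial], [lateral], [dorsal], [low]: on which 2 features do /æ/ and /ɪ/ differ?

The two segments share [-strident], [-labial], [-lateral], [+dorsal]. The only features from the list on which they differ: /æ/ is [-high] while /ɪ/ is [+high]; /æ/ is [+low] while /ɪ/ is [-low].

[high], [low]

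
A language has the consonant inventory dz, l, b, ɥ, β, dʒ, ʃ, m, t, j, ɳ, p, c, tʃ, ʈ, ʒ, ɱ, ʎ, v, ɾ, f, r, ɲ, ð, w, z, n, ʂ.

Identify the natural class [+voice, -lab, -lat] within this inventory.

Eliminate segments failing any feature: /l, ʎ/ are [+lateral]; /b, ɥ, β, m, ɱ, v, w/ are [+labial]; /ʃ, t, p, c, tʃ, ʈ, f, ʂ/ are [-voice]. The remaining /dz, dʒ, j, ɳ, ʒ, ɾ, r, ɲ, ð, z, n/ satisfy [+voice], [-labial], [-lateral].

dz, dʒ, j, ɳ, ʒ, ɾ, r, ɲ, ð, z, n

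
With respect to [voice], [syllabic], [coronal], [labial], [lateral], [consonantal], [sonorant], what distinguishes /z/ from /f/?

/z/ is the voiced alveolar fricative and /f/ is the voiceless labiodental fricative. Both are [−syllabic], [−lateral], [+consonantal], [−sonorant]. /z/ is [+voice] while /f/ is [−voice]; /z/ is [−labial] while /f/ is [+labial]; /z/ is [+coronal] while /f/ is [−coronal], so the distinguishing features are [voice], [labial], [coronal].

[voice], [labial], [coronal]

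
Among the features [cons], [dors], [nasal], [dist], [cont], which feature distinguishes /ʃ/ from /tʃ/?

/ʃ/ (voiceless postalveolar fricative) and /tʃ/ (voiceless postalveolar affricate) agree on [+consonantal], [−dorsal], [−nasal], [+distributed]. They differ on [continuant] (/ʃ/ [+], /tʃ/ [−]).

[continuant]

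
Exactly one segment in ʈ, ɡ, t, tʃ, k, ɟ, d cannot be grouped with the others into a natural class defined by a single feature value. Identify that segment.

/t, ʈ, k, ɡ, ɟ, d/ are all [-delayed release], but /tʃ/ (voiceless postalveolar affricate) is [+delayed release]. No other single segment can be removed to leave a set sharing one feature value that the removed segment lacks, so /tʃ/ is the odd one out.

tʃ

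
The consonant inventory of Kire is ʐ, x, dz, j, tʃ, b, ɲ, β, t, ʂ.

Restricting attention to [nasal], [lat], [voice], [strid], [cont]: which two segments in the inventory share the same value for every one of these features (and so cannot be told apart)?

Both /β/ and /j/ are [−nasal], [−lateral], [+voice], [−strident], [+continuant]. Since the list omits [sonorant], [labial] and [dorsal] — which do distinguish the voiced bilabial fricative from the palatal glide — this pair collapses; all other pairs remain distinct.

β, j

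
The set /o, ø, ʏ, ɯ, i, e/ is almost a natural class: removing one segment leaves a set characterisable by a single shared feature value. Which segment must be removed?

The remaining segments after removing /ʏ/ share [+tense]; /ʏ/ (high front rounded lax vowel) is [−tense]. For every other candidate removal, the leftover set fails to share any single feature value that the removed segment lacks.

ʏ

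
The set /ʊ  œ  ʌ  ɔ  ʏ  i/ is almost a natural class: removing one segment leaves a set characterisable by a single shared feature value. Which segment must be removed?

i

[tense] groups all but one: /ɔ, ʏ, œ, ʌ, ʊ/ share [−tense] while /i/ (high front unrounded tense vowel) alone is [+tense]. Removing any other segment would not leave a single-feature class that excludes it.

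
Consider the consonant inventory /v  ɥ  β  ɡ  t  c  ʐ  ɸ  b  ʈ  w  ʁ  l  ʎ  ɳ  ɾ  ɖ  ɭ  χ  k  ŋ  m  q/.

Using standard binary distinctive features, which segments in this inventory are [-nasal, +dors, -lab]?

ɡ, c, ʁ, ʎ, χ, k, q

Eliminate segments failing any feature: /v, β, t, ʐ, ɸ, b, ʈ, l, ɾ, ɖ, ɭ/ are [-dorsal]; /ɥ, w/ are [+labial]; /ɳ, ŋ, m/ are [+nasal]. The remaining /ɡ, c, ʁ, ʎ, χ, k, q/ satisfy [-nasal], [+dorsal], [-labial].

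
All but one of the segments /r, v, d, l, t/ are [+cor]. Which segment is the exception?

Every segment except /v/ is [+coronal]. /v/ (voiced labiodental fricative) is [−coronal], so it is the exception.

v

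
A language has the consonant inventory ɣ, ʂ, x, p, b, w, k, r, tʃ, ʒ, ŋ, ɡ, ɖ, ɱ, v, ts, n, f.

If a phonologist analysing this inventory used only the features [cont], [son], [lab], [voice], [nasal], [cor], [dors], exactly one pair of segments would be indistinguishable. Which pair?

tʃ, ts

/tʃ/ (voiceless postalveolar affricate) and /ts/ (voiceless alveolar affricate) are both [−continuant], [−sonorant], [−labial], [−voice], [−nasal], [+coronal], [−dorsal], so none of the listed features separates them. (They do differ in [anterior] and [distributed], which are not among the given features.) Every other pair in the inventory differs on at least one listed feature.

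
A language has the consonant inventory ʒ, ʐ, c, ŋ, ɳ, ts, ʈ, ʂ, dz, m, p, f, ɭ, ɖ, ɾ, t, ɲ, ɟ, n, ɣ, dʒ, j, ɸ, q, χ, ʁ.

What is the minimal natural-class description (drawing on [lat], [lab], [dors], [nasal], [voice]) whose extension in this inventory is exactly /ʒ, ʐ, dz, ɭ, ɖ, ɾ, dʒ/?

[+voice, −nasal, −dors]

Every target segment is [+voice], [−nasal], [−dorsal]; each remaining inventory member fails at least one of these. Each conjunct is needed — [−nasal, −dorsal] alone would also admit /ts, ʈ, ʂ, p, …/; [+voice, −dorsal] alone would also admit /ɳ, m, n/; [+voice, −nasal] alone would also admit /ɟ, ɣ, j, ʁ/ — and no other combination of two listed features has exactly this extension, so three is the minimum.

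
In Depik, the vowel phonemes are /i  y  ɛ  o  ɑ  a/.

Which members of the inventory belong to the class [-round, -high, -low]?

ɛ

Eliminate segments failing any feature: /i/ is [+high]; /y, o/ are [+round]; /ɑ, a/ are [+low]. The remaining /ɛ/ satisfy [-round], [-high], [-low].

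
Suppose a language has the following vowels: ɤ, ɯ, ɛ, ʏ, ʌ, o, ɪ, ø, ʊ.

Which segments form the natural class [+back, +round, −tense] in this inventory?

Among the inventory, the [+back] segments are /ɤ, ɯ, ʌ, o, ʊ/.
Within that set, [+round] gives /o, ʊ/.
Intersecting with [−tense] leaves /ʊ/.

ʊ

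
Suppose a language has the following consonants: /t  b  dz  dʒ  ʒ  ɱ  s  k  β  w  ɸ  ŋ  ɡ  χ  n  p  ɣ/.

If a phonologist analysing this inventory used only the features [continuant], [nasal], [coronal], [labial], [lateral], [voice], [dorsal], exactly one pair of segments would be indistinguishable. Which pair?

dz, dʒ

/dz/ (voiced alveolar affricate) and /dʒ/ (voiced postalveolar affricate) are both [−continuant], [−nasal], [+coronal], [−labial], [−lateral], [+voice], [−dorsal], so none of the listed features separates them. (They do differ in [anterior] and [distributed], which are not among the given features.) Every other pair in the inventory differs on at least one listed feature.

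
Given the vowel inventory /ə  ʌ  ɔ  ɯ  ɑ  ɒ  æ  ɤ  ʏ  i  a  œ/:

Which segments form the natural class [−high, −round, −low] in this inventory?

Eliminate segments failing any feature: /ɔ, ɒ, œ/ are [+round]; /ɯ, ʏ, i/ are [+high]; /ɑ, æ, a/ are [+low]. The remaining /ə, ʌ, ɤ/ satisfy [−high], [−round], [−low].

ə, ʌ, ɤ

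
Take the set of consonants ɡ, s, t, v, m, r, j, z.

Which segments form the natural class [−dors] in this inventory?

s, t, v, m, r, z

The feature [dorsal] marks segments articulated with the tongue body. In this inventory /s, t, v, m, r, z/ lack that property, so they are [−dorsal]; /ɡ, j/ are [+dorsal].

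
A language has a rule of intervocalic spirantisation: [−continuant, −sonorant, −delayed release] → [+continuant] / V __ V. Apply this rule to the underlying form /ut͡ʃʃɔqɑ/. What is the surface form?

[ut͡ʃʃɔχɑ]

Only /q/ occurs between two vowels (/ɔ/ __ /ɑ/) and matches the structural description. It is a voiceless uvular stop, so [−continuant, −sonorant, −delayed release] holds; changing it to [+continuant] with all other features held fixed yields /χ/ (voiceless uvular fricative). No other segment meets both the structural description and the environment, so the output is [ut͡ʃʃɔχɑ].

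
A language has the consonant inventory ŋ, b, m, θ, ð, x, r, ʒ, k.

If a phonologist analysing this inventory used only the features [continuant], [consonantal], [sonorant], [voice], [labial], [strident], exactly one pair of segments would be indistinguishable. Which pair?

x, θ

/x/ (voiceless velar fricative) and /θ/ (voiceless dental fricative) are both [+continuant], [+consonantal], [−sonorant], [−voice], [−labial], [−strident], so none of the listed features separates them. (They do differ in [coronal] and [dorsal], which are not among the given features.) Every other pair in the inventory differs on at least one listed feature.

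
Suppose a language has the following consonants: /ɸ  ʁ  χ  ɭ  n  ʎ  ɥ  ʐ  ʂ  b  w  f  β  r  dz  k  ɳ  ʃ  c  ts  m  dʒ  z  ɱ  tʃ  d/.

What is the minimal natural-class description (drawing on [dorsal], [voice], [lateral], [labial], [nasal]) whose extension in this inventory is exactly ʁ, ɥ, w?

/ʁ, ɥ, w/ are all [+voice], [-lateral], [+dorsal], and no other segment in the inventory matches all three values. Dropping any one of them over-generates: [-lateral, +dorsal] alone would also admit /χ, k, c/; [+voice, +dorsal] alone would also admit /ʎ/; [+voice, -lateral] alone would also admit /n, ʐ, b, β, …/. No other combination of two listed features picks out exactly this set either, so fewer than three features will not do.

[+voice, -lateral, +dorsal]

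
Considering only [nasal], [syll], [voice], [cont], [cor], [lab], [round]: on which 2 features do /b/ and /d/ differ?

/b/ (voiced bilabial stop) and /d/ (voiced alveolar stop) agree on [−nasal], [−syllabic], [+voice], [−continuant], [−round]. They differ on [labial] (/b/ [+], /d/ [−]), [coronal] (/b/ [−], /d/ [+]).

[labial], [coronal]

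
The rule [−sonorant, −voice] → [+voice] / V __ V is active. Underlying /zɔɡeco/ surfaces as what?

The only segment in the rule's environment that also matches [−sonorant, −voice] is /c/. Applying [+voice] turns the voiceless palatal stop into /ɟ/ (voiced palatal stop), giving [zɔɡeɟo].

[zɔɡeɟo]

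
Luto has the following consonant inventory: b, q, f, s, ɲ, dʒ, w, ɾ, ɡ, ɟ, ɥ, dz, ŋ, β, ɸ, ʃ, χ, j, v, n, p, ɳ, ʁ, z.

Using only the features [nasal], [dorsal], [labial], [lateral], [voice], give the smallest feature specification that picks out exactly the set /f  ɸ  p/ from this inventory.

The class [−voice], [+labial] has exactly /f, ɸ, p/ as its extension in this inventory. No smaller conjunction from the listed features achieves this: [+labial] alone would also admit /b, w, ɥ, β, …/; [−voice] alone would also admit /q, s, ʃ, χ/; and checking the remaining single features turns up none with this extension.

[−voice, +labial]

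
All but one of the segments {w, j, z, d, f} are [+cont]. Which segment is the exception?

d

/d/ is the voiced alveolar stop, which is [−continuant]; the rest — /z, j, w, f/ — are [+continuant].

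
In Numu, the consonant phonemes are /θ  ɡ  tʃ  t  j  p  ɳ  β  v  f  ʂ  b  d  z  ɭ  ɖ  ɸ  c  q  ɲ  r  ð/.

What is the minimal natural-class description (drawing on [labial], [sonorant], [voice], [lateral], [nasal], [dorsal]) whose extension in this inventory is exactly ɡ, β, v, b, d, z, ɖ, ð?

[−sonorant, +voice]

The class [−sonorant], [+voice] has exactly /ɡ, β, v, b, d, z, ɖ, ð/ as its extension in this inventory. No smaller conjunction from the listed features achieves this: [+voice] alone would also admit /j, ɳ, ɭ, ɲ, …/; [−sonorant] alone would also admit /θ, tʃ, t, p, …/; and checking the remaining single features turns up none with this extension.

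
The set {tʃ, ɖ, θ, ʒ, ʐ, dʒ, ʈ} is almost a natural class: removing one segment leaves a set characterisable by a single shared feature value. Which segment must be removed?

θ

[anterior] groups all but one: /ʒ, tʃ, dʒ, ʈ, ɖ, ʐ/ share [−anterior] while /θ/ (voiceless dental fricative) alone is [+anterior]. Removing any other segment would not leave a single-feature class that excludes it.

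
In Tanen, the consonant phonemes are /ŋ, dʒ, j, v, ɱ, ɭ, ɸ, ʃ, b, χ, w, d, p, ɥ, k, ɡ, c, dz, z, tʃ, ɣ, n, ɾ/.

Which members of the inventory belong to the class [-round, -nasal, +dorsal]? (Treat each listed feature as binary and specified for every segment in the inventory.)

Among the inventory, the [-round] segments are /ŋ, dʒ, j, v, ɱ, ɭ, ɸ, ʃ, b, χ, d, p, k, ɡ, c, dz, z, tʃ, ɣ, n, ɾ/.
Within that set, [-nasal] gives /dʒ, j, v, ɭ, ɸ, ʃ, b, χ, d, p, k, ɡ, c, dz, z, tʃ, ɣ, ɾ/.
Then [+dorsal] leaves /j, χ, k, ɡ, c, ɣ/.

j, χ, k, ɡ, c, ɣ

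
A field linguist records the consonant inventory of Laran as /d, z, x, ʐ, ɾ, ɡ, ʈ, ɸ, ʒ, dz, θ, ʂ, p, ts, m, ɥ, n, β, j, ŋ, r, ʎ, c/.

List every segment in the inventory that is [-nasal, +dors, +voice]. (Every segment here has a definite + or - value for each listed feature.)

ɡ, ɥ, j, ʎ

Eliminate segments failing any feature: /d, z, ʐ, ɾ, ʈ, ɸ, ʒ, dz, θ, ʂ, p, ts, β, r/ are [-dorsal]; /x, c/ are [-voice]; /m, n, ŋ/ are [+nasal]. The remaining /ɡ, ɥ, j, ʎ/ satisfy [-nasal], [+dorsal], [+voice].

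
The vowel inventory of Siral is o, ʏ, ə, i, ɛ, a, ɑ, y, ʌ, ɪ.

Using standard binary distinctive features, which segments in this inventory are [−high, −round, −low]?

ə, ɛ, ʌ

Eliminate segments failing any feature: /o/ is [+round]; /ʏ, i, y, ɪ/ are [+high]; /a, ɑ/ are [+low]. The remaining /ə, ɛ, ʌ/ satisfy [−high], [−round], [−low].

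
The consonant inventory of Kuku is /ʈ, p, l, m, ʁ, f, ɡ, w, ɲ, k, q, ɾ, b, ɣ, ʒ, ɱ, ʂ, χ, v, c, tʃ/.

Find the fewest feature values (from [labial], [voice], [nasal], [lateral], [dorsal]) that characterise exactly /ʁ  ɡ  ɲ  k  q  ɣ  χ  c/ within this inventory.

[−labial, +dorsal]

The class [−labial], [+dorsal] has exactly /ʁ, ɡ, ɲ, k, q, ɣ, χ, c/ as its extension in this inventory. No smaller conjunction from the listed features achieves this: [+dorsal] alone would also admit /w/; [−labial] alone would also admit /ʈ, l, ɾ, ʒ, …/; and checking the remaining single features turns up none with this extension.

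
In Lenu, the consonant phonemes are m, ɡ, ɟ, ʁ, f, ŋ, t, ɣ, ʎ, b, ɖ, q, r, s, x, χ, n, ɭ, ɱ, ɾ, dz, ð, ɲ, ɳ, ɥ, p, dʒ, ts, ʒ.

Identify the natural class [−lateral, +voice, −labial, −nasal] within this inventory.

Checking each segment against [−lateral], [+voice], [−labial], [−nasal]: /ɡ/ (voiced velar stop), /ɟ/ (voiced palatal stop), /ʁ/ (voiced uvular fricative), /ɣ/ (voiced velar fricative), /ɖ/ (voiced retroflex stop), /r/ (alveolar trill), among others, satisfy every feature; every other segment in the inventory fails at least one.

ɡ, ɟ, ʁ, ɣ, ɖ, r, ɾ, dz, ð, dʒ, ʒ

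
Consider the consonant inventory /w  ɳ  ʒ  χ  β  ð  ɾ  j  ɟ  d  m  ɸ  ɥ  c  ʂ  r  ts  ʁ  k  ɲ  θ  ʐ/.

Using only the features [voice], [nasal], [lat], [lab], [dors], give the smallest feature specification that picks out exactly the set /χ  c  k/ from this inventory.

The class [−voice], [+dorsal] has exactly /χ, c, k/ as its extension in this inventory. No smaller conjunction from the listed features achieves this: [+dorsal] alone would also admit /w, j, ɟ, ɥ, …/; [−voice] alone would also admit /ɸ, ʂ, ts, θ/; and checking the remaining single features turns up none with this extension.

[−voice, +dors]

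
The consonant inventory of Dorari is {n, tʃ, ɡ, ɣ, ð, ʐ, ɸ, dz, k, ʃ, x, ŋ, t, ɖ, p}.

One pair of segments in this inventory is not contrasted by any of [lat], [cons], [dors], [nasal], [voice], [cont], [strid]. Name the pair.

t, p

On the given features, /t/ and /p/ have an identical profile: [-lateral], [+consonantal], [-dorsal], [-nasal], [-voice], [-continuant], [-strident]. No other two segments in the inventory coincide on all 7 features. (They do differ in [labial] and [coronal], which are not among the given features.)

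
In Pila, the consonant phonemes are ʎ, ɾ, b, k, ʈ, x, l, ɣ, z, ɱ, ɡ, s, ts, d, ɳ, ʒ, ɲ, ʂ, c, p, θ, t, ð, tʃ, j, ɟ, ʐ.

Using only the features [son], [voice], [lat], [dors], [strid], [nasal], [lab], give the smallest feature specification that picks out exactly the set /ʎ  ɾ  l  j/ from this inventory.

[+son, −nasal]

Every target segment is [+sonorant], [−nasal]; each remaining inventory member fails at least one of these. Each conjunct is needed — [−nasal] alone would also admit /b, k, ʈ, x, …/; [+sonorant] alone would also admit /ɱ, ɳ, ɲ/ — and no other single listed feature has exactly this extension, so two is the minimum.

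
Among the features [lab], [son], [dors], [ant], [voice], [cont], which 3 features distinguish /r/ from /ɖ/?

The two segments share [−labial], [−dorsal], [+voice]. The only features from the list on which they differ: /r/ is [+sonorant] while /ɖ/ is [−sonorant]; /r/ is [+continuant] while /ɖ/ is [−continuant]; /r/ is [+anterior] while /ɖ/ is [−anterior].

[sonorant], [continuant], [anterior]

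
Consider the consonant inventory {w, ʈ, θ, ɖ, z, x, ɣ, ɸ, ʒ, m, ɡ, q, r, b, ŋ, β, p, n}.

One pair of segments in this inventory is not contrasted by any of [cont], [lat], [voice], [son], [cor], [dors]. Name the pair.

Both /ʒ/ and /z/ are [+continuant], [−lateral], [+voice], [−sonorant], [+coronal], [−dorsal]. Since the list omits [anterior] and [distributed] — which do distinguish the voiced postalveolar fricative from the voiced alveolar fricative — this pair collapses; all other pairs remain distinct.

ʒ, z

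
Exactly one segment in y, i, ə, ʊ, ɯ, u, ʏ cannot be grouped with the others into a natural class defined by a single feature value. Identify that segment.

The remaining segments after removing /ə/ share [+high]; /ə/ (mid central vowel (schwa)) is [−high]. For every other candidate removal, the leftover set fails to share any single feature value that the removed segment lacks.

ə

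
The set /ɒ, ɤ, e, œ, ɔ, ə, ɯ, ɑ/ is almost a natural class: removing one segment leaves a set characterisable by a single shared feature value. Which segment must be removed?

ɯ

[high] groups all but one: /ɒ, ɔ, e, ɤ, œ, ə, ɑ/ share [−high] while /ɯ/ (high back unrounded vowel) alone is [+high]. Removing any other segment would not leave a single-feature class that excludes it.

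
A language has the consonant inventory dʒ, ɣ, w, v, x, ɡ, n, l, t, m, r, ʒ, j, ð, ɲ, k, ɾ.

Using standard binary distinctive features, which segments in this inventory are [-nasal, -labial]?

dʒ, ɣ, x, ɡ, l, t, r, ʒ, j, ð, k, ɾ

Checking each segment against [-nasal], [-labial]: /dʒ/ (voiced postalveolar affricate), /ɣ/ (voiced velar fricative), /x/ (voiceless velar fricative), /ɡ/ (voiced velar stop), /l/ (alveolar lateral approximant), /t/ (voiceless alveolar stop), among others, satisfy every feature; every other segment in the inventory fails at least one.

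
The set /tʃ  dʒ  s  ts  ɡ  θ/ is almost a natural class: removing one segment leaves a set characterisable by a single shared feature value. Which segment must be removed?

ɡ

/ts, tʃ, s, θ, dʒ/ are all [+coronal], but /ɡ/ (voiced velar stop) is [−coronal]. No other single segment can be removed to leave a set sharing one feature value that the removed segment lacks, so /ɡ/ is the odd one out.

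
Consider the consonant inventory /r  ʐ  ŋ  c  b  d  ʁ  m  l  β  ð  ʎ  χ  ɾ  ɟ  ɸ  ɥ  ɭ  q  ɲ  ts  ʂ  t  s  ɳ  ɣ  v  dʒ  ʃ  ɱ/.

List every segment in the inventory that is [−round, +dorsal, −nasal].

c, ʁ, ʎ, χ, ɟ, q, ɣ

Checking each segment against [−round], [+dorsal], [−nasal]: /c/ (voiceless palatal stop), /ʁ/ (voiced uvular fricative), /ʎ/ (palatal lateral approximant), /χ/ (voiceless uvular fricative), /ɟ/ (voiced palatal stop), /q/ (voiceless uvular stop), among others, satisfy every feature; every other segment in the inventory fails at least one.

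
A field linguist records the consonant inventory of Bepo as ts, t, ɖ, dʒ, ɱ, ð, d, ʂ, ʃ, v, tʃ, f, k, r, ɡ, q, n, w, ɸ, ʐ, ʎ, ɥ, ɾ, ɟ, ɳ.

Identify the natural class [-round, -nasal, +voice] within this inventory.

Among the inventory, the [-round] segments are /ts, t, ɖ, dʒ, ɱ, ð, d, ʂ, ʃ, v, tʃ, f, k, r, ɡ, q, n, ɸ, ʐ, ʎ, ɾ, ɟ, ɳ/.
Then [-nasal] gives /ts, t, ɖ, dʒ, ð, d, ʂ, ʃ, v, tʃ, f, k, r, ɡ, q, ɸ, ʐ, ʎ, ɾ, ɟ/.
Within that set, [+voice] leaves /ɖ, dʒ, ð, d, v, r, ɡ, ʐ, ʎ, ɾ, ɟ/.

ɖ, dʒ, ð, d, v, r, ɡ, ʐ, ʎ, ɾ, ɟ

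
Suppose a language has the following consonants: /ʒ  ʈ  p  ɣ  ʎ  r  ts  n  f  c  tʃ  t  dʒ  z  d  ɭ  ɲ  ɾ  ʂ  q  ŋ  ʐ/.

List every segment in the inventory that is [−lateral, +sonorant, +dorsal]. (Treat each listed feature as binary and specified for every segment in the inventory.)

Eliminate segments failing any feature: /ʒ, ʈ, p, ɣ, ts, f, c, tʃ, t, dʒ, z, d, ʂ, q, ʐ/ are [−sonorant]; /ʎ, ɭ/ are [+lateral]; /r, n, ɾ/ are [−dorsal]. The remaining /ɲ, ŋ/ satisfy [−lateral], [+sonorant], [+dorsal].

ɲ, ŋ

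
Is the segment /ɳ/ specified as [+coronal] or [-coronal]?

/ɳ/ is the retroflex nasal. The feature [coronal] marks segments articulated with the tongue front (tip or blade); /ɳ/ has this property, so it is [+coronal].

[+coronal]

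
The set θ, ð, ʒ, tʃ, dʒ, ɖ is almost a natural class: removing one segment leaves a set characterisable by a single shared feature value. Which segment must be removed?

The remaining segments after removing /ɖ/ share [+distributed]; /ɖ/ (voiced retroflex stop) is [-distributed]. For every other candidate removal, the leftover set fails to share any single feature value that the removed segment lacks.

ɖ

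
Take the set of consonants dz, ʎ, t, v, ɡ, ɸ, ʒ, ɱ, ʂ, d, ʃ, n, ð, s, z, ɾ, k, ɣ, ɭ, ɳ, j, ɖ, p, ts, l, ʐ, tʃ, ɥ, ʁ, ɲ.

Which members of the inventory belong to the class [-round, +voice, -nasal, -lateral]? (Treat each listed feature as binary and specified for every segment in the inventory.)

dz, v, ɡ, ʒ, d, ð, z, ɾ, ɣ, j, ɖ, ʐ, ʁ

Checking each segment against [-round], [+voice], [-nasal], [-lateral]: /dz/ (voiced alveolar affricate), /v/ (voiced labiodental fricative), /ɡ/ (voiced velar stop), /ʒ/ (voiced postalveolar fricative), /d/ (voiced alveolar stop), /ð/ (voiced dental fricative), among others, satisfy every feature; every other segment in the inventory fails at least one.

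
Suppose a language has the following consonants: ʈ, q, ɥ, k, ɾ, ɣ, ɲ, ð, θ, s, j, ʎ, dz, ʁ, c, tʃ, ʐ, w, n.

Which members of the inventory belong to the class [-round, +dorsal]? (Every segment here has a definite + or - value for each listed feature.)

q, k, ɣ, ɲ, j, ʎ, ʁ, c

Among the inventory, the [-round] segments are /ʈ, q, k, ɾ, ɣ, ɲ, ð, θ, s, j, ʎ, dz, ʁ, c, tʃ, ʐ, n/.
Among these, [+dorsal] leaves /q, k, ɣ, ɲ, j, ʎ, ʁ, c/.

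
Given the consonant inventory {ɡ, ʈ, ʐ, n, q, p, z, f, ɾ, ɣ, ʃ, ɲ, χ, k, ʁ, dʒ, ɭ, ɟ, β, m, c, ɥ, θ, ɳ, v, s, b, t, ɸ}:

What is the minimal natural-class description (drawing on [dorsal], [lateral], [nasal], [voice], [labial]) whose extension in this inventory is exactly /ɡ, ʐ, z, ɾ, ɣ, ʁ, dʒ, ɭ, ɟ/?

Every target segment is [+voice], [−nasal], [−labial]; each remaining inventory member fails at least one of these. Each conjunct is needed — [−nasal, −labial] alone would also admit /ʈ, q, ʃ, χ, …/; [+voice, −labial] alone would also admit /n, ɲ, ɳ/; [+voice, −nasal] alone would also admit /β, ɥ, v, b/ — and no other combination of two listed features has exactly this extension, so three is the minimum.

[+voice, −nasal, −labial]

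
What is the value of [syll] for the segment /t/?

/t/ is the voiceless alveolar stop, hence [−syllabic].

[−syllabic]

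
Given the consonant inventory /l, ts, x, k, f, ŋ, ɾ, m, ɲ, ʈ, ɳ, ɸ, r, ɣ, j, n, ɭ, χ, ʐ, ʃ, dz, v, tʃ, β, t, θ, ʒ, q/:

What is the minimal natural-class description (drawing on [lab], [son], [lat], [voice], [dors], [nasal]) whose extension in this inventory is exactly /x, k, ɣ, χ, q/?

[-son, +dors]

The class [-sonorant], [+dorsal] has exactly /x, k, ɣ, χ, q/ as its extension in this inventory. No smaller conjunction from the listed features achieves this: [+dorsal] alone would also admit /ŋ, ɲ, j/; [-sonorant] alone would also admit /ts, f, ʈ, ɸ, …/; and checking the remaining single features turns up none with this extension.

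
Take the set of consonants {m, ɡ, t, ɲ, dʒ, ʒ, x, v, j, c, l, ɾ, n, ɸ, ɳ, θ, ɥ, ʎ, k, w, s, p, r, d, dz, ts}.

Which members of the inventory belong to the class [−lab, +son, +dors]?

ɲ, j, ʎ

First, the [−labial] segments are /ɡ, t, ɲ, dʒ, ʒ, x, j, c, l, ɾ, n, ɳ, θ, ʎ, k, s, r, d, dz, ts/.
Intersecting with [+sonorant] gives /ɲ, j, l, ɾ, n, ɳ, ʎ, r/.
Then [+dorsal] leaves /ɲ, j, ʎ/.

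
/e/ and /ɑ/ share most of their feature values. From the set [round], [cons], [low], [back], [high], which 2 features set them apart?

The two segments share [−round], [−consonantal], [−high]. The only features from the list on which they differ: /e/ is [−low] while /ɑ/ is [+low]; /e/ is [−back] while /ɑ/ is [+back].

[low], [back]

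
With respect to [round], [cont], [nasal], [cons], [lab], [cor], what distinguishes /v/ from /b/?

[continuant]

/v/ is the voiced labiodental fricative and /b/ is the voiced bilabial stop. Both are [−round], [−nasal], [+consonantal], [+labial], [−coronal]. /v/ is [+continuant] while /b/ is [−continuant], so the distinguishing feature is [continuant].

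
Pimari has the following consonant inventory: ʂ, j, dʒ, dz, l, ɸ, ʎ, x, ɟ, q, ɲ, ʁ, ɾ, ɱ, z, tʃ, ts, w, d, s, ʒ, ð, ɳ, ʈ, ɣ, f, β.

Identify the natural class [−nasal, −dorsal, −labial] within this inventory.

Among the inventory, the [−nasal] segments are /ʂ, j, dʒ, dz, l, ɸ, ʎ, x, ɟ, q, ʁ, ɾ, z, tʃ, ts, w, d, s, ʒ, ð, ʈ, ɣ, f, β/.
Then [−dorsal] gives /ʂ, dʒ, dz, l, ɸ, ɾ, z, tʃ, ts, d, s, ʒ, ð, ʈ, f, β/.
Intersecting with [−labial] leaves /ʂ, dʒ, dz, l, ɾ, z, tʃ, ts, d, s, ʒ, ð, ʈ/.

ʂ, dʒ, dz, l, ɾ, z, tʃ, ts, d, s, ʒ, ð, ʈ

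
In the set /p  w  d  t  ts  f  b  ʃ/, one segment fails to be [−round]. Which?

w

/w/ is the labial-velar glide, which is [+round]; the rest — /d, f, ʃ, ts, p, t, b/ — are [−round].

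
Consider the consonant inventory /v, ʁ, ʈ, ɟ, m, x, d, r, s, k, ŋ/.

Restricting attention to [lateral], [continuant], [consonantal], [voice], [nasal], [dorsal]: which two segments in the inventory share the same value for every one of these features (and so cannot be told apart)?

/r/ (alveolar trill) and /v/ (voiced labiodental fricative) are both [-lateral], [+continuant], [+consonantal], [+voice], [-nasal], [-dorsal], so none of the listed features separates them. (They do differ in [sonorant], [labial] and [coronal], which are not among the given features.) Every other pair in the inventory differs on at least one listed feature.

r, v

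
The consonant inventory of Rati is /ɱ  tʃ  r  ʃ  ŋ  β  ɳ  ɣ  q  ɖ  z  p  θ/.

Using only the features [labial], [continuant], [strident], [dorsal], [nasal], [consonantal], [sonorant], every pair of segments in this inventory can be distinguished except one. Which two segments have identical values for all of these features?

z, ʃ

Both /z/ and /ʃ/ are [-labial], [+continuant], [+strident], [-dorsal], [-nasal], [+consonantal], [-sonorant]. Since the list omits [voice], [anterior] and [distributed] — which do distinguish the voiced alveolar fricative from the voiceless postalveolar fricative — this pair collapses; all other pairs remain distinct.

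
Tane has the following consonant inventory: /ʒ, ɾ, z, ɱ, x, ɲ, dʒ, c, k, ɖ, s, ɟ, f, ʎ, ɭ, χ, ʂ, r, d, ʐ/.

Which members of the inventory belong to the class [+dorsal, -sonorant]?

x, c, k, ɟ, χ

Among the inventory, the [+dorsal] segments are /x, ɲ, c, k, ɟ, ʎ, χ/.
Then [-sonorant] leaves /x, c, k, ɟ, χ/.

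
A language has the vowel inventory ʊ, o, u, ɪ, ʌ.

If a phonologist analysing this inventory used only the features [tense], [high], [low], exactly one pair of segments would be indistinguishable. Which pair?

ʊ, ɪ

Both /ʊ/ and /ɪ/ are [-tense], [+high], [-low]. Since the list omits [labial], [round] and [back] — which do distinguish the high back rounded lax vowel from the high front unrounded lax vowel — this pair collapses; all other pairs remain distinct.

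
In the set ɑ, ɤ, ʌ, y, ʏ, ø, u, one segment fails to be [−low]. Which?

ɑ

Every segment except /ɑ/ is [−low]. /ɑ/ (low back unrounded vowel) is [+low], so it is the exception.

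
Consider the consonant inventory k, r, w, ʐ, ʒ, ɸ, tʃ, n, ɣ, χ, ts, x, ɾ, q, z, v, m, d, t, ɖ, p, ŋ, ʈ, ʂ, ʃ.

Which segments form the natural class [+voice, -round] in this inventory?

r, ʐ, ʒ, n, ɣ, ɾ, z, v, m, d, ɖ, ŋ

Eliminate segments failing any feature: /k, ɸ, tʃ, χ, ts, x, q, t, p, ʈ, ʂ, ʃ/ are [-voice]; /w/ is [+round]. The remaining /r, ʐ, ʒ, n, ɣ, ɾ, z, v, m, d, ɖ, ŋ/ satisfy [+voice], [-round].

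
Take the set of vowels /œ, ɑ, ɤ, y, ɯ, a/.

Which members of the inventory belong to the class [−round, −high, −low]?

The [−round] segments are /ɑ, ɤ, ɯ, a/.
Within that set, [−high] gives /ɑ, ɤ, a/.
Intersecting with [−low] leaves /ɤ/.

ɤ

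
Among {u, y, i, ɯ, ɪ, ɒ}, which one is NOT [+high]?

/ɒ/ is the low back rounded vowel, which is [−high]; the rest — /i, ɯ, u, y, ɪ/ — are [+high].

ɒ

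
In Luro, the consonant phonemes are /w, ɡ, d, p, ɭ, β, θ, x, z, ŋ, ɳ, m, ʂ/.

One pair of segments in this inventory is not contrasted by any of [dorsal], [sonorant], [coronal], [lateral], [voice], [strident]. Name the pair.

w, ŋ

On the given features, /w/ and /ŋ/ have an identical profile: [+dorsal], [+sonorant], [−coronal], [−lateral], [+voice], [−strident]. No other two segments in the inventory coincide on all 6 features. (They do differ in [nasal], [continuant], [labial] and [round], which are not among the given features.)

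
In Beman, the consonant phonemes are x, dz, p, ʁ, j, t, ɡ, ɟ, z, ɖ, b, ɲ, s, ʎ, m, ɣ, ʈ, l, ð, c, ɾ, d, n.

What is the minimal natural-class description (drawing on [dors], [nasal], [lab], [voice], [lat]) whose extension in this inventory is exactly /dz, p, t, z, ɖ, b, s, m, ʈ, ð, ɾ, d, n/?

The class [−lateral], [−dorsal] has exactly /dz, p, t, z, ɖ, b, s, m, ʈ, ð, ɾ, d, n/ as its extension in this inventory. No smaller conjunction from the listed features achieves this: [−dorsal] alone would also admit /l/; [−lateral] alone would also admit /x, ʁ, j, ɡ, …/; and checking the remaining single features turns up none with this extension.

[−lat, −dors]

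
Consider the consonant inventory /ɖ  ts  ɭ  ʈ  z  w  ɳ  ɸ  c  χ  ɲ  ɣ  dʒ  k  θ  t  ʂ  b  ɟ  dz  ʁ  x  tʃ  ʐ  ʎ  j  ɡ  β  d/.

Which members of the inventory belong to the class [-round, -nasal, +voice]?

The [-round] segments are /ɖ, ts, ɭ, ʈ, z, ɳ, ɸ, c, χ, ɲ, ɣ, dʒ, k, θ, t, ʂ, b, ɟ, dz, ʁ, x, tʃ, ʐ, ʎ, j, ɡ, β, d/.
Of those, [-nasal] gives /ɖ, ts, ɭ, ʈ, z, ɸ, c, χ, ɣ, dʒ, k, θ, t, ʂ, b, ɟ, dz, ʁ, x, tʃ, ʐ, ʎ, j, ɡ, β, d/.
Among these, [+voice] leaves /ɖ, ɭ, z, ɣ, dʒ, b, ɟ, dz, ʁ, ʐ, ʎ, j, ɡ, β, d/.

ɖ, ɭ, z, ɣ, dʒ, b, ɟ, dz, ʁ, ʐ, ʎ, j, ɡ, β, d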